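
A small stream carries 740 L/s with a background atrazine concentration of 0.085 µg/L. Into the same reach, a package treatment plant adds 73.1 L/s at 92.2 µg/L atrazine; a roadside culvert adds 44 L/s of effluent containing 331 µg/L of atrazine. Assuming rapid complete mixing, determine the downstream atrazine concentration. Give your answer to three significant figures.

Mixed concentration C = ΣQC/ΣQ = (740.0·0.08500 + 73.10·92.20 + 44.00·331.0) / 857.1 = 21370/857.1 = 24.93 µg/L.

24.9 µg/L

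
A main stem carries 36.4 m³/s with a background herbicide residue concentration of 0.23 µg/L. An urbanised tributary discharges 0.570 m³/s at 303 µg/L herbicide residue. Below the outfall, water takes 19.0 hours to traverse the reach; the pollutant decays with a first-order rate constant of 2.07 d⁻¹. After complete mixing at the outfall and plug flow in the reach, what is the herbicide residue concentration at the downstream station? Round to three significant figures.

Flow-weighted average: C = (36.40·0.2300 + 0.5700·303.0) / 36.97 = 181.1/36.97 = 4.898 µg/L.
First-order decay: C = 4.898·exp(−k·t) = 4.898·0.1942 = 0.9513 µg/L.

0.951 µg/L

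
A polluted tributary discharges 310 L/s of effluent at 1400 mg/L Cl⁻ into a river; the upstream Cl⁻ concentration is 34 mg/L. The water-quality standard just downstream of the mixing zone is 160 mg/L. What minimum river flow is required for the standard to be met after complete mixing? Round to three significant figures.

3050 L/s

Set C_mix = 160: (Q·34.00 + 310.0·1400) / (Q + 310.0) = 160
→ Q = 310.0·(1400 − 160)/(160 − 34.00) = 3051 L/s.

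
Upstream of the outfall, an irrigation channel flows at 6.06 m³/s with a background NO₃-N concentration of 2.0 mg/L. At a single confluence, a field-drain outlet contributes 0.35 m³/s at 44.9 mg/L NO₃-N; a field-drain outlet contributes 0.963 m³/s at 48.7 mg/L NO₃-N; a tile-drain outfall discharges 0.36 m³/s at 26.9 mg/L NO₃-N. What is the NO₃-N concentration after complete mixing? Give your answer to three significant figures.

Flow-weighted average: C = (6.060·2.000 + 0.3500·44.90 + 0.9630·48.70 + 0.3600·26.90) / 7.733 = 84.42/7.733 = 10.92 mg/L.

10.9 mg/L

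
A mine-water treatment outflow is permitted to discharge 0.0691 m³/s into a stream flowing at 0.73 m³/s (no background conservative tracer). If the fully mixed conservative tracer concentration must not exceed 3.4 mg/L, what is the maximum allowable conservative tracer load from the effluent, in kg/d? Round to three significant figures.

Mass balance at the limit: 0.7300·0 + 0.06910·Cₑ = 0.7991·3.4 → Cₑ = 39.32 mg/L.
Load = 0.06910 m³/s × 39.32 g/m³ × 86 400 s/d = 234.7 kg/d.

235 kg/d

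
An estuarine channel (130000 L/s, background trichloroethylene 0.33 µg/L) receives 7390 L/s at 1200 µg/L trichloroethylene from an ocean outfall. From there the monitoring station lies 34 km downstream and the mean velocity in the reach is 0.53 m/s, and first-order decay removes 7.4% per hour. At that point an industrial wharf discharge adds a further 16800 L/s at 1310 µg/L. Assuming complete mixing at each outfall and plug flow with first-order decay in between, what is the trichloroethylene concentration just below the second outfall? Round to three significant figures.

Flow-weighted average: C = (130000·0.3300 + 7390·1200) / 137400 = 8911000/137400 = 64.86 µg/L; combined flow 137400 L/s.
Travel time t = 34·1000 / 0.53 = 64150 s = 17.82 h.
7.4%/h lost → k = −ln(1 − 0.074) = 0.07688 h⁻¹.
Applying C = C₀e^(−kt): 64.86 × 0.2541 = 16.48 µg/L.
At the second outfall, C = (137400·16.48 + 16800·1310) / (137400 + 16800) = 157.4 µg/L.

157 µg/L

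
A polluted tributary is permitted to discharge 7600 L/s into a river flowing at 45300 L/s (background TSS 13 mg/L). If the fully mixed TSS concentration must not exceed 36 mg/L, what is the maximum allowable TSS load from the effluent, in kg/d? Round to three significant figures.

Mass balance at the limit: 45300·13.00 + 7600·Cₑ = 52900·36 → Cₑ = 173.1 mg/L.
7600 L/s = 7.600 m³/s. Load = 7.600 m³/s × 173.1 g/m³ × 86 400 s/d = 113700 kg/d.

114000 kg/d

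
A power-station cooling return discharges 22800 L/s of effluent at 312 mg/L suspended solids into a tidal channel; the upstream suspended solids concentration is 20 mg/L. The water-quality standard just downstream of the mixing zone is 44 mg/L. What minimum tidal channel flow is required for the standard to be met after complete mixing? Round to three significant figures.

255000 L/s

Set C_mix = 44: (Q·20.00 + 22800·312.0) / (Q + 22800) = 44
→ Q = 22800·(312.0 − 44)/(44 − 20.00) = 254600 L/s.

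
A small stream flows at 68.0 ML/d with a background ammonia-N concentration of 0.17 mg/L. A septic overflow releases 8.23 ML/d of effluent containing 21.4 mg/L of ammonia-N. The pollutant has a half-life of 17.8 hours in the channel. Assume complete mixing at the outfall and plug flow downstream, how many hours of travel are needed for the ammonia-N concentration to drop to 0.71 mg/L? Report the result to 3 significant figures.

31.9 h

Mixed concentration C = ΣQC/ΣQ = (68.00·0.1700 + 8.230·21.40) / 76.23 = 187.7/76.23 = 2.462 mg/L.
Half-life 17.8 h → k = ln 2 / 17.8 = 0.03894 h⁻¹ = 0.9346 d⁻¹.
2.462·exp(−k·t) = 0.71 → t = ln(2.462/0.71)/k = 115000 s = 31.93 h.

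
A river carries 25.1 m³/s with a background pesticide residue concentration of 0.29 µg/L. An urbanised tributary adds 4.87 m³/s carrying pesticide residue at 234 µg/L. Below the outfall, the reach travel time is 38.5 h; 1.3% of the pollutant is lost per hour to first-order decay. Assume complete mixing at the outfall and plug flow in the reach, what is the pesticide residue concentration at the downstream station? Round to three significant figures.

Mass balance: C = (25.10·0.2900 + 4.870·234.0) / 29.97 = 1147/29.97 = 38.27 µg/L.
1.3%/h lost → k = −ln(1 − 0.013) = 0.01309 h⁻¹.
Applying C = C₀e^(−kt): 38.27 × 0.6042 = 23.12 µg/L.

23.1 µg/L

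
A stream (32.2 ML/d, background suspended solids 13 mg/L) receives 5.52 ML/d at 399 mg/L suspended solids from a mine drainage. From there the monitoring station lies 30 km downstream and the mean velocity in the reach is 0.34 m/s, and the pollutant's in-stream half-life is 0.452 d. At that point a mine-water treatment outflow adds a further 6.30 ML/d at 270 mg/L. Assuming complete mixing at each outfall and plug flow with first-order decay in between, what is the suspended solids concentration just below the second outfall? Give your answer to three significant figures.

51.1 mg/L

Mass balance: C = (32.20·13.00 + 5.520·399.0) / 37.72 = 2621/37.72 = 69.49 mg/L; combined flow 37.72 ML/d.
Travel time t = 30·1000 / 0.34 = 88240 s = 24.51 h.
Half-life 0.452 d → k = ln 2 / 0.452 = 1.534 d⁻¹.
Decay over the reach: 69.49·exp(−kt) = 69.49·0.2089 = 14.51 mg/L.
At the second outfall, C = (37.72·14.51 + 6.300·270.0) / (37.72 + 6.300) = 51.08 mg/L.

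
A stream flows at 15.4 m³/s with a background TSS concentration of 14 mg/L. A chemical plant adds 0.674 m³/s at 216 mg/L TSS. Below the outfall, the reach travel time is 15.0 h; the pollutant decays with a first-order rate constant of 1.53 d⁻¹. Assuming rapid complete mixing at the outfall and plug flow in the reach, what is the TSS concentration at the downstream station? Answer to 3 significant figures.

After mixing, C = (15.40·14.00 + 0.6740·216.0) / 16.07 = 361.2/16.07 = 22.47 mg/L.
First-order decay: C = 22.47·exp(−k·t) = 22.47·0.3843 = 8.636 mg/L.

8.64 mg/L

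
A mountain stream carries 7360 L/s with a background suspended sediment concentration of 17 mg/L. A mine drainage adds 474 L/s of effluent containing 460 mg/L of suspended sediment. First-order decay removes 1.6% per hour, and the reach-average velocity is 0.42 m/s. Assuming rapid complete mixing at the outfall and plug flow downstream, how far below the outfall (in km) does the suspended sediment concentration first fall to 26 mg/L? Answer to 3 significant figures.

48.9 km

Flow-weighted average: C = (7360·17.00 + 474.0·460.0) / 7834 = 343200/7834 = 43.80 mg/L.
1.6%/h lost → k = −ln(1 − 0.016) = 0.01613 h⁻¹.
Set 43.80·exp(−k·t) = 26 → t = ln(43.80/26)/k = 116400 s = 32.34 h.
Distance = v·t = 0.42·116400 = 48900 m = 48.90 km.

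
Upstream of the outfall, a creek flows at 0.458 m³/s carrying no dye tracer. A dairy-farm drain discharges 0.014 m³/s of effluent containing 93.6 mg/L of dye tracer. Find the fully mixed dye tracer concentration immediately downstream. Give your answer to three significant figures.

After mixing, C = (0.4580·0 + 0.01400·93.60) / 0.4720 = 1.310/0.4720 = 2.776 mg/L.

2.78 mg/L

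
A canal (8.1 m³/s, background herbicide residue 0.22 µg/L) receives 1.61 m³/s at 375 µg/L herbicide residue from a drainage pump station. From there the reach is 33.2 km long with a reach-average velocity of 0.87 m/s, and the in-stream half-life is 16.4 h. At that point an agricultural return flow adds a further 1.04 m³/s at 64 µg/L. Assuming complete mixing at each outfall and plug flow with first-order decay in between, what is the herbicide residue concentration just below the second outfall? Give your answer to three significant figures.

After mixing, C = (8.100·0.2200 + 1.610·375.0) / 9.710 = 605.5/9.710 = 62.36 µg/L; combined flow 9.710 m³/s.
Travel time t = 33.2·1000 / 0.87 = 38160 s = 10.60 h.
Half-life 16.4 h → k = ln 2 / 16.4 = 0.04227 h⁻¹ = 1.014 d⁻¹.
After decay, C = 62.36 × e^(−kt) = 62.36 × 0.6389 = 39.84 µg/L.
Second outfall: C = (9.710·39.84 + 1.040·64.00)/10.75 = 42.18 µg/L.

42.2 µg/L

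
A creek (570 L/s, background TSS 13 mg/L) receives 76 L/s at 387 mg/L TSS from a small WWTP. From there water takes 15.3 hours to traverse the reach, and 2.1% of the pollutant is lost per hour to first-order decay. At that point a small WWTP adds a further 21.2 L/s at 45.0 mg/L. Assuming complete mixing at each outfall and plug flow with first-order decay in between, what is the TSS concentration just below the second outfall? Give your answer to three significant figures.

Mixed concentration C = ΣQC/ΣQ = (570.0·13.00 + 76.00·387.0) / 646.0 = 36820/646.0 = 57.00 mg/L; combined flow 646.0 L/s.
2.1%/h lost → k = −ln(1 − 0.021) = 0.02122 h⁻¹.
After decay, C = 57.00 × e^(−kt) = 57.00 × 0.7227 = 41.20 mg/L.
Second outfall: C = (646.0·41.20 + 21.20·45.00)/667.2 = 41.32 mg/L.

41.3 mg/L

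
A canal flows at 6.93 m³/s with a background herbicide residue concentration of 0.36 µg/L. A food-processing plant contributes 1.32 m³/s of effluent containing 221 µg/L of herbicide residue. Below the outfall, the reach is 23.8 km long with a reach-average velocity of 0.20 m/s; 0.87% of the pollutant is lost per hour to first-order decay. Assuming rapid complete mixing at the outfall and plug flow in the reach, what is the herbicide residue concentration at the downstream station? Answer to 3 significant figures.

Flow-weighted average: C = (6.930·0.3600 + 1.320·221.0) / 8.250 = 294.2/8.250 = 35.66 µg/L.
Travel time t = 23.8·1000 / 0.20 = 119000 s = 33.06 h.
0.87%/h lost → k = −ln(1 − 0.0087) = 0.008738 h⁻¹.
After decay, C = 35.66 × e^(−kt) = 35.66 × 0.7491 = 26.72 µg/L.

26.7 µg/L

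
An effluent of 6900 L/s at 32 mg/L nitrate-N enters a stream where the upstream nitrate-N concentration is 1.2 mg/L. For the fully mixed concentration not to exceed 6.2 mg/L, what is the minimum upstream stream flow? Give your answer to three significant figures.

Set C_mix = 6.2: (Q·1.200 + 6900·32.00) / (Q + 6900) = 6.2
→ Q = 6900·(32.00 − 6.2)/(6.2 − 1.200) = 35600 L/s.

35600 L/s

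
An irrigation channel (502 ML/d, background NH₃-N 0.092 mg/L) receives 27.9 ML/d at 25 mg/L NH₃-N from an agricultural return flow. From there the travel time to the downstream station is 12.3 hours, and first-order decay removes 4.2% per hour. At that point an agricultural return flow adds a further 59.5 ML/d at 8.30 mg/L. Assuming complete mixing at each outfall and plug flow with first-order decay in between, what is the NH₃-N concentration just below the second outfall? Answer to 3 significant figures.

Conservation of mass: C = (502.0·0.09200 + 27.90·25.00) / 529.9 = 743.7/529.9 = 1.403 mg/L; combined flow 529.9 ML/d.
4.2%/h lost → k = −ln(1 − 0.042) = 0.04291 h⁻¹.
First-order decay: C = 1.403·exp(−k·t) = 1.403·0.5899 = 0.8279 mg/L.
At the second outfall, C = (529.9·0.8279 + 59.50·8.300) / (529.9 + 59.50) = 1.582 mg/L.

1.58 mg/L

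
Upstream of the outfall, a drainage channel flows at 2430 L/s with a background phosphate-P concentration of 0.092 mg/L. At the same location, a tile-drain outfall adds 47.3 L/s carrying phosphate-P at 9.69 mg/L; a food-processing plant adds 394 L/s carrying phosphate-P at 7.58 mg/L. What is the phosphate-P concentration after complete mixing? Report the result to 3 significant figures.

1.28 mg/L

Conservation of mass: C = (2430·0.09200 + 47.30·9.690 + 394.0·7.580) / 2871 = 3668/2871 = 1.278 mg/L.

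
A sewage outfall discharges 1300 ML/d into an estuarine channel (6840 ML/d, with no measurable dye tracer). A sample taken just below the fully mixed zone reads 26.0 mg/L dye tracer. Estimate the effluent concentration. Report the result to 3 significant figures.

Mass balance: 6840·0 + 1300·Cₑ = 8140·26.00
→ Cₑ = (8140·26.00 − 6840·0) / 1300 = 162.8 mg/L.

163 mg/L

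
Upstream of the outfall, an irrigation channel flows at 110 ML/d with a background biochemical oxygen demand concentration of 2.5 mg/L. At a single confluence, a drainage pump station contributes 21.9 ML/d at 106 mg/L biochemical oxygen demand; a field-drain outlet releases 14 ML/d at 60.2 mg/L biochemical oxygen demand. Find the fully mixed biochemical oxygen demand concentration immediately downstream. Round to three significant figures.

23.6 mg/L

Mixed concentration C = ΣQC/ΣQ = (110.0·2.500 + 21.90·106.0 + 14.00·60.20) / 145.9 = 3439/145.9 = 23.57 mg/L.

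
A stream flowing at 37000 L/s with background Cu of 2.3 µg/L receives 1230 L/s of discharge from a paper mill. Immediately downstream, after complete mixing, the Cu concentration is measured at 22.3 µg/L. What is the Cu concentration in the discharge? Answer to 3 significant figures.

Mass balance: 37000·2.300 + 1230·Cₑ = 38230·22.30
→ Cₑ = (38230·22.30 − 37000·2.300) / 1230 = 623.9 µg/L.

624 µg/L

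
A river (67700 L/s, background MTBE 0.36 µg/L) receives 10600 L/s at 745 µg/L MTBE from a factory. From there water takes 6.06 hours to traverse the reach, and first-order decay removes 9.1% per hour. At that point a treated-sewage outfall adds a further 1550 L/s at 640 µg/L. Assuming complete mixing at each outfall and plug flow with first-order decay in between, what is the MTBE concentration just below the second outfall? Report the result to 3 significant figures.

68.1 µg/L

After mixing, C = (67700·0.3600 + 10600·745.0) / 78300 = 7921000/78300 = 101.2 µg/L; combined flow 78300 L/s.
9.1%/h lost → k = −ln(1 − 0.091) = 0.09541 h⁻¹.
Decay over the reach: 101.2·exp(−kt) = 101.2·0.5609 = 56.75 µg/L.
At the second outfall, C = (78300·56.75 + 1550·640.0) / (78300 + 1550) = 68.07 µg/L.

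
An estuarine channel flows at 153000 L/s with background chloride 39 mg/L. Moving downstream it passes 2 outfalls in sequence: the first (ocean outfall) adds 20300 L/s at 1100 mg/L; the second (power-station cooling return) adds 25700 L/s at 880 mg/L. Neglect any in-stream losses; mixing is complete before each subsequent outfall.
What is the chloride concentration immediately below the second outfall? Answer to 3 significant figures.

After outfall 1: Q = 153000 + 20300 = 173300 L/s; C = (153000·39.00 + 20300·1100)/173300 = 163.3 mg/L.
After outfall 2: Q = 173300 + 25700 = 199000 L/s; C = (173300·163.3 + 25700·880.0)/199000 = 255.8 mg/L.

256 mg/L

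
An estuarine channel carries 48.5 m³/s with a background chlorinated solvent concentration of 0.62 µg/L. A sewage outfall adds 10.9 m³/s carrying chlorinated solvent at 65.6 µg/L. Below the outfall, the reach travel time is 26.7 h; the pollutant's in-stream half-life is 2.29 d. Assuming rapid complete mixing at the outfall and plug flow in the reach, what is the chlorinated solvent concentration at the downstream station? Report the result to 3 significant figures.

8.96 µg/L

Flow-weighted average: C = (48.50·0.6200 + 10.90·65.60) / 59.40 = 745.1/59.40 = 12.54 µg/L.
Half-life 2.29 d → k = ln 2 / 2.29 = 0.3027 d⁻¹.
Applying C = C₀e^(−kt): 12.54 × 0.7141 = 8.958 µg/L.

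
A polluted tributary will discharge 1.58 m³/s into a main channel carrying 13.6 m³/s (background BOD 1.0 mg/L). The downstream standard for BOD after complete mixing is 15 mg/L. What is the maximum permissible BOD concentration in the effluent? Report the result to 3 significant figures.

At the limit, (Qr·Cr + Qe·Cₑ)/(Qr + Qe) = 15:
Cₑ = (15.18·15 − 13.60·1.000) / 1.580 = 135.5 mg/L.

136 mg/L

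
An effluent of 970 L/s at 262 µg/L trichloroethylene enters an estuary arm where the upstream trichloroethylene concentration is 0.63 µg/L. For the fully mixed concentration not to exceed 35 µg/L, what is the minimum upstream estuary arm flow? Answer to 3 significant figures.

Set C_mix = 35: (Q·0.6300 + 970.0·262.0) / (Q + 970.0) = 35
→ Q = 970.0·(262.0 − 35)/(35 − 0.6300) = 6406 L/s.

6410 L/s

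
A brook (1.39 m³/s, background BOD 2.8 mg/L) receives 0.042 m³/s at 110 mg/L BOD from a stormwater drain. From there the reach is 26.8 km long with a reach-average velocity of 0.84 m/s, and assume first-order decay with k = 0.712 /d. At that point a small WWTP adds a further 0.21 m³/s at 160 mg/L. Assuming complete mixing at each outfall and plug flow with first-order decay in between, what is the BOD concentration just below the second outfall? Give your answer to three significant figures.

Flow-weighted average: C = (1.390·2.800 + 0.04200·110.0) / 1.432 = 8.512/1.432 = 5.944 mg/L; combined flow 1.432 m³/s.
Travel time t = 26.8·1000 / 0.84 = 31900 s = 8.862 h.
Decay over the reach: 5.944·exp(−kt) = 5.944·0.7688 = 4.570 mg/L.
At the second outfall, C = (1.432·4.570 + 0.2100·160.0) / (1.432 + 0.2100) = 24.45 mg/L.

24.4 mg/L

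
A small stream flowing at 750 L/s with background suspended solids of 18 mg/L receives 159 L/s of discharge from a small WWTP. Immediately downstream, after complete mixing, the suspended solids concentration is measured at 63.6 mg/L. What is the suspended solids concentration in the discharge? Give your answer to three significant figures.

279 mg/L

Mass balance: 750.0·18.00 + 159.0·Cₑ = 909.0·63.60
→ Cₑ = (909.0·63.60 − 750.0·18.00) / 159.0 = 278.7 mg/L.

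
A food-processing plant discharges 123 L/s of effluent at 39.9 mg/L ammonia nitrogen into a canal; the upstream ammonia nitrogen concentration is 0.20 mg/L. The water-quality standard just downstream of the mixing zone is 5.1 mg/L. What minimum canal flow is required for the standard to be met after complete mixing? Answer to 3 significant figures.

874 L/s

Set C_mix = 5.1: (Q·0.2000 + 123.0·39.90) / (Q + 123.0) = 5.1
→ Q = 123.0·(39.90 − 5.1)/(5.1 − 0.2000) = 873.6 L/s.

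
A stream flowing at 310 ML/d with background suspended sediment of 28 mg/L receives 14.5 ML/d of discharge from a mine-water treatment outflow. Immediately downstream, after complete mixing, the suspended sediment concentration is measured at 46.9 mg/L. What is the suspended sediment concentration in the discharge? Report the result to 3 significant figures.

Mass balance: 310.0·28.00 + 14.50·Cₑ = 324.5·46.90
→ Cₑ = (324.5·46.90 − 310.0·28.00) / 14.50 = 451.0 mg/L.

451 mg/L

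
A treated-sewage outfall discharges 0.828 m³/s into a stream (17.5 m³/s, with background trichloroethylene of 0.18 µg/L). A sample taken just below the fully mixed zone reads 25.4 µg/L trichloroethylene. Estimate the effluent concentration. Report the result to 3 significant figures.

Mass balance: 17.50·0.1800 + 0.8280·Cₑ = 18.33·25.40
→ Cₑ = (18.33·25.40 − 17.50·0.1800) / 0.8280 = 558.4 µg/L.

558 µg/L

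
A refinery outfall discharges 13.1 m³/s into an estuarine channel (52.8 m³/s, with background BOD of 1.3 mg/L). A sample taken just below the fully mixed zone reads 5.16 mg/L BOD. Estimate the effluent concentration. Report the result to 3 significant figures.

20.7 mg/L

Mass balance: 52.80·1.300 + 13.10·Cₑ = 65.90·5.160
→ Cₑ = (65.90·5.160 − 52.80·1.300) / 13.10 = 20.72 mg/L.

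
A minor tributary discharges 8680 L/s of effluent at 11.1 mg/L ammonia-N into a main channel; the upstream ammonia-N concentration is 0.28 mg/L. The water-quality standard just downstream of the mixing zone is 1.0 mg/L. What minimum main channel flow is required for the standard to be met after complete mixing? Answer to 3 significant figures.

122000 L/s

Set C_mix = 1.0: (Q·0.2800 + 8680·11.10) / (Q + 8680) = 1.0
→ Q = 8680·(11.10 − 1.0)/(1.0 − 0.2800) = 121800 L/s.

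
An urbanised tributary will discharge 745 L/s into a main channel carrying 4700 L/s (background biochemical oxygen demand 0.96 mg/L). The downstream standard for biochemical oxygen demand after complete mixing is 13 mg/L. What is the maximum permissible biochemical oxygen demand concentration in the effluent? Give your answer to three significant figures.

89.0 mg/L

At the limit, (Qr·Cr + Qe·Cₑ)/(Qr + Qe) = 13:
Cₑ = (5445·13 − 4700·0.9600) / 745.0 = 88.96 mg/L.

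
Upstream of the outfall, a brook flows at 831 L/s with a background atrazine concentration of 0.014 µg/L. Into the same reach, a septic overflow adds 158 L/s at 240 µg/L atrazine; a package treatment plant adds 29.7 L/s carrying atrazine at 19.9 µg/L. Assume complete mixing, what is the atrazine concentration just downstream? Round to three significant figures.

37.8 µg/L

Mixed concentration C = ΣQC/ΣQ = (831.0·0.01400 + 158.0·240.0 + 29.70·19.90) / 1019 = 38520/1019 = 37.82 µg/L.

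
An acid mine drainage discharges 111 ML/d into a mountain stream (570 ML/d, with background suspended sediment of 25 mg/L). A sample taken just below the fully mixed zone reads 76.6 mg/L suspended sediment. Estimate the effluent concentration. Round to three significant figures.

342 mg/L

Mass balance: 570.0·25.00 + 111.0·Cₑ = 681.0·76.60
→ Cₑ = (681.0·76.60 − 570.0·25.00) / 111.0 = 341.6 mg/L.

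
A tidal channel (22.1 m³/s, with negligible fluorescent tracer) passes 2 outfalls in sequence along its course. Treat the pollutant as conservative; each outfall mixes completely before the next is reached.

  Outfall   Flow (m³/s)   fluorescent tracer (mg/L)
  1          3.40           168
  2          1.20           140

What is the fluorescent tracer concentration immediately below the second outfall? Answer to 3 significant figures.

27.7 mg/L

After outfall 1: Q = 22.10 + 3.400 = 25.50 m³/s; C = (22.10·0 + 3.400·168.0)/25.50 = 22.40 mg/L.
After outfall 2: Q = 25.50 + 1.200 = 26.70 m³/s; C = (25.50·22.40 + 1.200·140.0)/26.70 = 27.69 mg/L.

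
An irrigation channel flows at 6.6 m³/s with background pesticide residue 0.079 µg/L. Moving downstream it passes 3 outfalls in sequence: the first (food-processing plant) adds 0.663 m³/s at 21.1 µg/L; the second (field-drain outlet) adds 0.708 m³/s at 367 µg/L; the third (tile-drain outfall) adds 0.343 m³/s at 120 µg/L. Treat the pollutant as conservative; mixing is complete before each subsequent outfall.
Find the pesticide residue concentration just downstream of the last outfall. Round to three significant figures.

37.9 µg/L

After outfall 1: Q = 6.600 + 0.6630 = 7.263 m³/s; C = (6.600·0.07900 + 0.6630·21.10)/7.263 = 1.998 µg/L.
After outfall 2: Q = 7.263 + 0.7080 = 7.971 m³/s; C = (7.263·1.998 + 0.7080·367.0)/7.971 = 34.42 µg/L.
After outfall 3: Q = 7.971 + 0.3430 = 8.314 m³/s; C = (7.971·34.42 + 0.3430·120.0)/8.314 = 37.95 µg/L.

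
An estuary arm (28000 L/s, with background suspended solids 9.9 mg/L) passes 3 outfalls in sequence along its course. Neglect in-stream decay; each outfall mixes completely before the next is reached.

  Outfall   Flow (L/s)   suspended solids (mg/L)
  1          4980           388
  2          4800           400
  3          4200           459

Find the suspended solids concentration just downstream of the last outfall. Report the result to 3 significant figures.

Outfall 1: combined Q = 32980 L/s; C = (28000·9.900 + 4980·388.0)/32980 = 66.99 mg/L.
Outfall 2: combined Q = 37780 L/s; C = (32980·66.99 + 4800·400.0)/37780 = 109.3 mg/L.
Outfall 3: combined Q = 41980 L/s; C = (37780·109.3 + 4200·459.0)/41980 = 144.3 mg/L.

144 mg/L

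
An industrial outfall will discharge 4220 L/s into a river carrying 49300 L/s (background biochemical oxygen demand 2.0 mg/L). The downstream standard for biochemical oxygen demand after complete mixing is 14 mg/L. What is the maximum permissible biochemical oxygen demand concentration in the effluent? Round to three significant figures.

At the limit, (Qr·Cr + Qe·Cₑ)/(Qr + Qe) = 14:
Cₑ = (53520·14 − 49300·2.000) / 4220 = 154.2 mg/L.

154 mg/L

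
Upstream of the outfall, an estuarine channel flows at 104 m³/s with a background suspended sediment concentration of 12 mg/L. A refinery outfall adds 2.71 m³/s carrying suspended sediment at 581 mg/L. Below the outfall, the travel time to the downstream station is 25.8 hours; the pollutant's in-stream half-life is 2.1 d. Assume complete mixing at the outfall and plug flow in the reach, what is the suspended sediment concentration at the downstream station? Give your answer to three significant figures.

Conservation of mass: C = (104.0·12.00 + 2.710·581.0) / 106.7 = 2823/106.7 = 26.45 mg/L.
Half-life 2.1 d → k = ln 2 / 2.1 = 0.3301 d⁻¹.
Applying C = C₀e^(−kt): 26.45 × 0.7013 = 18.55 mg/L.

18.5 mg/L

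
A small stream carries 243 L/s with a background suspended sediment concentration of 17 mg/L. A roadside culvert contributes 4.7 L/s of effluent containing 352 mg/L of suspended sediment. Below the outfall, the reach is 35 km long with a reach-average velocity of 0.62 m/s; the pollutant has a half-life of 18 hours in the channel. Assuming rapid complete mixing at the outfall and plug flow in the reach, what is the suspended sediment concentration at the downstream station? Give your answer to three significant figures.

12.8 mg/L

After mixing, C = (243.0·17.00 + 4.700·352.0) / 247.7 = 5785/247.7 = 23.36 mg/L.
Travel time t = 35·1000 / 0.62 = 56450 s = 15.68 h.
Half-life 18 h → k = ln 2 / 18 = 0.03851 h⁻¹ = 0.9242 d⁻¹.
Applying C = C₀e^(−kt): 23.36 × 0.5467 = 12.77 mg/L.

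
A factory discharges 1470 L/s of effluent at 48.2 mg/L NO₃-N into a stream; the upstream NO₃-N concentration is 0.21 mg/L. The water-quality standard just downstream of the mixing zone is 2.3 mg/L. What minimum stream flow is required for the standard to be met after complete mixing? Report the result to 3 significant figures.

Set C_mix = 2.3: (Q·0.2100 + 1470·48.20) / (Q + 1470) = 2.3
→ Q = 1470·(48.20 − 2.3)/(2.3 − 0.2100) = 32280 L/s.

32300 L/s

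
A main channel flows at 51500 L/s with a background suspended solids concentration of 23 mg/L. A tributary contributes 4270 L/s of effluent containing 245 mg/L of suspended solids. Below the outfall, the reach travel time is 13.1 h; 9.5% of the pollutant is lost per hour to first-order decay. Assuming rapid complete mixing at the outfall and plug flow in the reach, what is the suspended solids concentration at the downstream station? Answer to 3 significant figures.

Conservation of mass: C = (51500·23.00 + 4270·245.0) / 55770 = 2231000/55770 = 40.00 mg/L.
9.5%/h lost → k = −ln(1 − 0.095) = 0.09982 h⁻¹.
Applying C = C₀e^(−kt): 40.00 × 0.2705 = 10.82 mg/L.

10.8 mg/L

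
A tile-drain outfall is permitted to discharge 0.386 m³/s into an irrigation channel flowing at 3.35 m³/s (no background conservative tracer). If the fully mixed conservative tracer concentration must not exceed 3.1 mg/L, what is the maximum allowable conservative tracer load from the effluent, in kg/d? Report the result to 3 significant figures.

Mass balance at the limit: 3.350·0 + 0.3860·Cₑ = 3.736·3.1 → Cₑ = 30.00 mg/L.
Load = 0.3860 m³/s × 30.00 g/m³ × 86 400 s/d = 1001 kg/d.

1000 kg/d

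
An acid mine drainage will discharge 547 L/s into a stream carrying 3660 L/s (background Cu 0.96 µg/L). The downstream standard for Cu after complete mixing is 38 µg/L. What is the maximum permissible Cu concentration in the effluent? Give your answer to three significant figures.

286 µg/L

At the limit, (Qr·Cr + Qe·Cₑ)/(Qr + Qe) = 38:
Cₑ = (4207·38 − 3660·0.9600) / 547.0 = 285.8 µg/L.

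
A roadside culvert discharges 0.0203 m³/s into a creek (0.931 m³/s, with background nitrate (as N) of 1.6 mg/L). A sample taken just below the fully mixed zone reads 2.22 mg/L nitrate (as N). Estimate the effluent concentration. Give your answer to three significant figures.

30.7 mg/L

Mass balance: 0.9310·1.600 + 0.02030·Cₑ = 0.9513·2.220
→ Cₑ = (0.9513·2.220 − 0.9310·1.600) / 0.02030 = 30.65 mg/L.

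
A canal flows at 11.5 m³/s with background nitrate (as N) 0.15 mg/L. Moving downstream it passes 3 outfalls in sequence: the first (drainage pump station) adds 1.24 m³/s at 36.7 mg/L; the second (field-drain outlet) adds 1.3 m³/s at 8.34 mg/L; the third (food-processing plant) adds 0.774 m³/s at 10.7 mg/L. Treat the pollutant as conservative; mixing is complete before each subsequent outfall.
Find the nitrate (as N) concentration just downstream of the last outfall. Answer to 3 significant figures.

4.48 mg/L

Outfall 1: combined Q = 12.74 m³/s; C = (11.50·0.1500 + 1.240·36.70)/12.74 = 3.707 mg/L.
Outfall 2: combined Q = 14.04 m³/s; C = (12.74·3.707 + 1.300·8.340)/14.04 = 4.136 mg/L.
Outfall 3: combined Q = 14.81 m³/s; C = (14.04·4.136 + 0.7740·10.70)/14.81 = 4.479 mg/L.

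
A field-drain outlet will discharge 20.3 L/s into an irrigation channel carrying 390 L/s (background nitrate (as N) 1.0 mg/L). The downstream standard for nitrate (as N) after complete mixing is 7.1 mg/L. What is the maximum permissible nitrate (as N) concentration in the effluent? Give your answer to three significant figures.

At the limit, (Qr·Cr + Qe·Cₑ)/(Qr + Qe) = 7.1:
Cₑ = (410.3·7.1 − 390.0·1.000) / 20.30 = 124.3 mg/L.

124 mg/L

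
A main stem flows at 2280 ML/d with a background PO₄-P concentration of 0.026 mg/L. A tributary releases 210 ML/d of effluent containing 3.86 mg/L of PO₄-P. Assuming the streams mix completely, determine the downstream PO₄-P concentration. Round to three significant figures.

0.349 mg/L

Mixed concentration C = ΣQC/ΣQ = (2280·0.02600 + 210.0·3.860) / 2490 = 869.9/2490 = 0.3493 mg/L.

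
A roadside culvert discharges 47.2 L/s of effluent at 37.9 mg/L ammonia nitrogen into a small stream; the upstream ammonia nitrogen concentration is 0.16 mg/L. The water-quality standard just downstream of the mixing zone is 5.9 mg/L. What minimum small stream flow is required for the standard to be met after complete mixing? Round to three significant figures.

263 L/s

Set C_mix = 5.9: (Q·0.1600 + 47.20·37.90) / (Q + 47.20) = 5.9
→ Q = 47.20·(37.90 − 5.9)/(5.9 − 0.1600) = 263.1 L/s.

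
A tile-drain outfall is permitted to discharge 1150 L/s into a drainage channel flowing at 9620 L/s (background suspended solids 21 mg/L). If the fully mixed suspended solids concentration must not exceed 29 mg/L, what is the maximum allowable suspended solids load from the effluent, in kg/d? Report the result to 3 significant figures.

Mass balance at the limit: 9620·21.00 + 1150·Cₑ = 10770·29 → Cₑ = 95.92 mg/L.
1150 L/s = 1.150 m³/s. Load = 1.150 m³/s × 95.92 g/m³ × 86 400 s/d = 9531 kg/d.

9530 kg/d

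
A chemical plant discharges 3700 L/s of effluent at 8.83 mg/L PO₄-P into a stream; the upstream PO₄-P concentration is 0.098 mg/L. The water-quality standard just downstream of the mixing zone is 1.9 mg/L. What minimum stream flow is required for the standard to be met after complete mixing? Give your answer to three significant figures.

Set C_mix = 1.9: (Q·0.09800 + 3700·8.830) / (Q + 3700) = 1.9
→ Q = 3700·(8.830 − 1.9)/(1.9 − 0.09800) = 14230 L/s.

14200 L/s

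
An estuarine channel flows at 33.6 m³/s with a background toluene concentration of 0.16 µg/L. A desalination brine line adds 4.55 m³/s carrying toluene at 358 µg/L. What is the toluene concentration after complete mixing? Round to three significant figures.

42.8 µg/L

After mixing, C = (33.60·0.1600 + 4.550·358.0) / 38.15 = 1634/38.15 = 42.84 µg/L.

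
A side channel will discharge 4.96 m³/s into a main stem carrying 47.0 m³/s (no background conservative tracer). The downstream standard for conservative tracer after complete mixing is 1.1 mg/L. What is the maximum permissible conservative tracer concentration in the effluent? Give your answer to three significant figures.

11.5 mg/L

At the limit, (Qr·Cr + Qe·Cₑ)/(Qr + Qe) = 1.1:
Cₑ = (51.96·1.1 − 47.00·0) / 4.960 = 11.52 mg/L.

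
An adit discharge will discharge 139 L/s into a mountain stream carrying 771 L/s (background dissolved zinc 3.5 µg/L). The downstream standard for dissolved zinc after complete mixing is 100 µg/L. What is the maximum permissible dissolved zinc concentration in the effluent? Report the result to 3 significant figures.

635 µg/L

At the limit, (Qr·Cr + Qe·Cₑ)/(Qr + Qe) = 100:
Cₑ = (910.0·100 − 771.0·3.500) / 139.0 = 635.3 µg/L.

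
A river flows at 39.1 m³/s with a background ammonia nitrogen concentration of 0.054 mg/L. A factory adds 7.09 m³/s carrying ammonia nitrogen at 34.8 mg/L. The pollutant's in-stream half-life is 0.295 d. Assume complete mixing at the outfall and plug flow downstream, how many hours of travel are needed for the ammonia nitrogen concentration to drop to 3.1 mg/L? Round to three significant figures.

Conservation of mass: C = (39.10·0.05400 + 7.090·34.80) / 46.19 = 248.8/46.19 = 5.387 mg/L.
Half-life 0.295 d → k = ln 2 / 0.295 = 2.350 d⁻¹.
5.387·exp(−k·t) = 3.1 → t = ln(5.387/3.1)/k = 20320 s = 5.645 h.

5.65 h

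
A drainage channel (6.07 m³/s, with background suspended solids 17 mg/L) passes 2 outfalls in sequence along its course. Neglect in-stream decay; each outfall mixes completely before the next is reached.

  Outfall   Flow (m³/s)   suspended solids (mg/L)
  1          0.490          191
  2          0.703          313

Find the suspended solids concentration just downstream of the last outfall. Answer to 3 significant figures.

Below outfall 1: Q → 6.560 m³/s, C = (6.070·17.00 + 0.4900·191.0)/6.560 = 30.00 mg/L.
Below outfall 2: Q → 7.263 m³/s, C = (6.560·30.00 + 0.7030·313.0)/7.263 = 57.39 mg/L.

57.4 mg/L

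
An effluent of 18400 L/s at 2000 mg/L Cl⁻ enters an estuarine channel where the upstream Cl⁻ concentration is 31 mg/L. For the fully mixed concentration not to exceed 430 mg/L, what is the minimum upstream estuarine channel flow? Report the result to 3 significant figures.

72400 L/s

Set C_mix = 430: (Q·31.00 + 18400·2000) / (Q + 18400) = 430
→ Q = 18400·(2000 − 430)/(430 − 31.00) = 72400 L/s.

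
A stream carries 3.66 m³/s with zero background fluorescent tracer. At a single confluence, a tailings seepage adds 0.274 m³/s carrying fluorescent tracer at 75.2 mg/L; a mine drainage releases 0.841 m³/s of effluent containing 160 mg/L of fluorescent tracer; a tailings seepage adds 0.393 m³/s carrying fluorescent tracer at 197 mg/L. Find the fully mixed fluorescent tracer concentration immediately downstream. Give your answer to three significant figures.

Flow-weighted average: C = (3.660·0 + 0.2740·75.20 + 0.8410·160.0 + 0.3930·197.0) / 5.168 = 232.6/5.168 = 45.00 mg/L.

45.0 mg/L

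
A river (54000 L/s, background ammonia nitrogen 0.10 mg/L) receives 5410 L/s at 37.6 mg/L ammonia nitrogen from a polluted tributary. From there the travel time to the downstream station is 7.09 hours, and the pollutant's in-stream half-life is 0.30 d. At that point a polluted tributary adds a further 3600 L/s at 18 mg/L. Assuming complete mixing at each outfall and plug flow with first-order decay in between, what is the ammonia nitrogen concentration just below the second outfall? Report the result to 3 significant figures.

Mixed concentration C = ΣQC/ΣQ = (54000·0.1000 + 5410·37.60) / 59410 = 208800/59410 = 3.515 mg/L; combined flow 59410 L/s.
Half-life 0.30 d → k = ln 2 / 0.30 = 2.310 d⁻¹.
First-order decay: C = 3.515·exp(−k·t) = 3.515·0.5053 = 1.776 mg/L.
At the second outfall, C = (59410·1.776 + 3600·18.00) / (59410 + 3600) = 2.703 mg/L.

2.70 mg/L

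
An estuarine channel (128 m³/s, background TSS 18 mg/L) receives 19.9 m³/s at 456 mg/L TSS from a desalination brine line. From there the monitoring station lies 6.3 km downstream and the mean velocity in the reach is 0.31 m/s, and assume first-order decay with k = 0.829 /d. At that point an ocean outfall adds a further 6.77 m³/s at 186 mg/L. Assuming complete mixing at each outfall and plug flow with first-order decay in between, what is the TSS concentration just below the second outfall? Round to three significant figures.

68.7 mg/L

Conservation of mass: C = (128.0·18.00 + 19.90·456.0) / 147.9 = 11380/147.9 = 76.93 mg/L; combined flow 147.9 m³/s.
Travel time t = 6.3·1000 / 0.31 = 20320 s = 5.645 h.
After decay, C = 76.93 × e^(−kt) = 76.93 × 0.8228 = 63.30 mg/L.
At the second outfall, C = (147.9·63.30 + 6.770·186.0) / (147.9 + 6.770) = 68.67 mg/L.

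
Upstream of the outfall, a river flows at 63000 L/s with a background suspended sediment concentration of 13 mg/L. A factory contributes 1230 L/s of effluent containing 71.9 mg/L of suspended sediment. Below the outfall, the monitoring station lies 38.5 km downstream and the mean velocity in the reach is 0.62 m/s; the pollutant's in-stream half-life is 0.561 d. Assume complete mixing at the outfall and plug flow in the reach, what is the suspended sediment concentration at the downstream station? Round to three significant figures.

Flow-weighted average: C = (63000·13.00 + 1230·71.90) / 64230 = 907400/64230 = 14.13 mg/L.
Travel time t = 38.5·1000 / 0.62 = 62100 s = 17.25 h.
Half-life 0.561 d → k = ln 2 / 0.561 = 1.236 d⁻¹.
Applying C = C₀e^(−kt): 14.13 × 0.4115 = 5.813 mg/L.

5.81 mg/L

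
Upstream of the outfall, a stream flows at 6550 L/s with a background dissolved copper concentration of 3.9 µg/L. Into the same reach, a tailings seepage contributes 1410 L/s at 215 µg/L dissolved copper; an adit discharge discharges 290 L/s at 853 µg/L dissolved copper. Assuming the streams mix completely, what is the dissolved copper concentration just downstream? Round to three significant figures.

Conservation of mass: C = (6550·3.900 + 1410·215.0 + 290.0·853.0) / 8250 = 576100/8250 = 69.83 µg/L.

69.8 µg/L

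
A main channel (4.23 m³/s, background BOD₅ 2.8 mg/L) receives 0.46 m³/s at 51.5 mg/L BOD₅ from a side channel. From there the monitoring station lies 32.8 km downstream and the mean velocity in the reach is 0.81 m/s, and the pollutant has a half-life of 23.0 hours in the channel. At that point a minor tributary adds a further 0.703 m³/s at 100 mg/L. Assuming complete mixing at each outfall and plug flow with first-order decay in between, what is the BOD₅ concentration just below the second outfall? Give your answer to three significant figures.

After mixing, C = (4.230·2.800 + 0.4600·51.50) / 4.690 = 35.53/4.690 = 7.577 mg/L; combined flow 4.690 m³/s.
Travel time t = 32.8·1000 / 0.81 = 40490 s = 11.25 h.
Half-life 23.0 h → k = ln 2 / 23.0 = 0.03014 h⁻¹ = 0.7233 d⁻¹.
First-order decay: C = 7.577·exp(−k·t) = 7.577·0.7125 = 5.398 mg/L.
Second outfall: C = (4.690·5.398 + 0.7030·100.0)/5.393 = 17.73 mg/L.

17.7 mg/L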